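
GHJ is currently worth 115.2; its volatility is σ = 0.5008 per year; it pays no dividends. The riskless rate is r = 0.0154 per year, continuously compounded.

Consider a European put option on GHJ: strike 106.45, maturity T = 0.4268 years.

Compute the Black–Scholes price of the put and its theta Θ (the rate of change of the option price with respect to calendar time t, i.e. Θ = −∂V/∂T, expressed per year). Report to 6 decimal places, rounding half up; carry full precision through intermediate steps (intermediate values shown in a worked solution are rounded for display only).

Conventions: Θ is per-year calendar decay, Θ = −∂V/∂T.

price = 10.115424
Θ = -15.342354

σ√T = 0.5008·√0.4268 = 0.327172
d₁ = (ln(S/K) + (r+σ²/2)T) / (σ√T) = (ln(115.2/106.45) + (0.0154+0.5008²/2)·0.4268) / 0.327172 = (0.078994 + 0.060094) / 0.327172 = 0.425121
d₂ = d₁ − σ√T = 0.425121 − 0.327172 = 0.097949
e^{−rT} = 0.993449
N(−d₁) = 0.335374,  N(−d₂) = 0.460986
Put price V = K·e^{−rT}·N(−d₂) − S·N(−d₁) = 48.750520 − 38.635097 = 10.115424
φ(d₁) = (1/√(2π))·e^{−d₁²/2} = 0.364473
Θ = −S·φ(d₁)·σ/(2√T) + r·K·e^{−rT}·N(−d₂) = −16.093112 + 0.750758 = -15.342354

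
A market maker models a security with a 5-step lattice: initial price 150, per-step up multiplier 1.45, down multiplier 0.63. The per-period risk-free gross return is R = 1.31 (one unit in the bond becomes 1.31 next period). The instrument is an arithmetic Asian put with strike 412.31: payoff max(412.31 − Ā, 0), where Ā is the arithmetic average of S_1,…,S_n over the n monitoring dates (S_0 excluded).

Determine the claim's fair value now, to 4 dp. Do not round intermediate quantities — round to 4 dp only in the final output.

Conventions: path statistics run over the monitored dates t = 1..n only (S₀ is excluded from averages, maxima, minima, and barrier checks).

With p* = (R−d)/(u−d) = 0.8293, sum probability × payoff across the paths and divide by R^5.
Enumerate all 2^5 = 32 price paths (U = up ×1.45, D = down ×0.63); each path with k up-moves has probability p*^k·(1−p*)^(5−k).
DDDDD: Ā=46.0116, payoff=366.2984, prob=0.000145
UDDDD: Ā=105.8997, payoff=306.4103, prob=0.000705
DUDDD: Ā=81.2997, payoff=331.0103, prob=0.000705
UUDDD: Ā=187.1184, payoff=225.1916, prob=0.003422
DDUDD: Ā=65.8017, payoff=346.5083, prob=0.000705
UDUDD: Ā=151.4484, payoff=260.8616, prob=0.003422
DUUDD: Ā=126.8484, payoff=285.4616, prob=0.003422
UUUDD: Ā=291.9527, payoff=120.3573, prob=0.016623
DDDUD: Ā=56.0380, payoff=356.2720, prob=0.000705
UDDUD: Ā=128.9763, payoff=283.3337, prob=0.003422
DUDUD: Ā=104.3763, payoff=307.9337, prob=0.003422
UUDUD: Ā=240.2312, payoff=172.0788, prob=0.016623
DDUUD: Ā=88.8783, payoff=323.4317, prob=0.003422
UDUUD: Ā=204.5612, payoff=207.7488, prob=0.016623
DUUUD: Ā=179.9612, payoff=232.3488, prob=0.016623
UUUUD: Ā=414.1965, payoff=0.0000, prob=0.080741
DDDDU: Ā=49.8868, payoff=362.4232, prob=0.000705
UDDDU: Ā=114.8189, payoff=297.4911, prob=0.003422
DUDDU: Ā=90.2189, payoff=322.0911, prob=0.003422
UUDDU: Ā=207.6467, payoff=204.6633, prob=0.016623
DDUDU: Ā=74.7209, payoff=337.5891, prob=0.003422
UDUDU: Ā=171.9767, payoff=240.3333, prob=0.016623
DUUDU: Ā=147.3767, payoff=264.9333, prob=0.016623
UUUDU: Ā=339.2003, payoff=73.1097, prob=0.080741
DDDUU: Ā=64.9572, payoff=347.3528, prob=0.003422
UDDUU: Ā=149.5046, payoff=262.8054, prob=0.016623
DUDUU: Ā=124.9046, payoff=287.4054, prob=0.016623
UUDUU: Ā=287.4788, payoff=124.8312, prob=0.080741
DDUUU: Ā=109.4066, payoff=302.9034, prob=0.016623
UDUUU: Ā=251.8088, payoff=160.5012, prob=0.080741
DUUUU: Ā=227.2088, payoff=185.1012, prob=0.080741
UUUUU: Ā=522.9410, payoff=0.0000, prob=0.392171
Price = Σ prob·payoff / R^5 = 93.534380 / 3.857949 = 24.2446

price = 24.2446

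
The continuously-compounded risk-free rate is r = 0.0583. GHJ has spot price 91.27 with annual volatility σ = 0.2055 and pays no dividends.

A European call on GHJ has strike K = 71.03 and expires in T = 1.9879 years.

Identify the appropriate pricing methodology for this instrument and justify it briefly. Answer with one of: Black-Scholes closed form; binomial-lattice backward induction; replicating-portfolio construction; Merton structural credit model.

framework: Black-Scholes closed form

Key observation: a European-exercise option on GHJ struck at 71.03 — a GBM underlying with constant parameters — admits an analytic price: the data contain no early exercise, no discrete tree, no debt structure.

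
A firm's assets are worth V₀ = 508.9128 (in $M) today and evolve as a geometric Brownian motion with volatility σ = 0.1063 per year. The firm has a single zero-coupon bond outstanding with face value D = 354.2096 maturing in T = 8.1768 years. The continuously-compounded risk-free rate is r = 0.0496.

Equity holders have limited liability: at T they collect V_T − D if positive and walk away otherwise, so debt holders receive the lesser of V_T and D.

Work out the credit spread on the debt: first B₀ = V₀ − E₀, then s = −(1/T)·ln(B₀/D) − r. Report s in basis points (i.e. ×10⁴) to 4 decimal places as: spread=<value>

spread=0.9981

Apply the equity-as-call identities (strike 354.2096, horizon 8.1768 years):
d₁ = [ln(V₀/D) + (r + σ²/2)T] / (σ√T)
   = [ln(508.9128/354.2096) + (0.0496 + 0.5·0.1063²)·8.1768] / (0.1063·√8.1768)
   = [0.362388 + 0.451767] / 0.303966 = 2.678441
d₂ = d₁ − σ√T = 2.678441 − 0.303966 = 2.374475
N(d₁) = 0.996302,  N(d₂) = 0.991213,  e^(−rT) = 0.666597
E₀ = V₀·N(d₁) − D·e^(−rT)·N(d₂)
   = 508.9128·0.996302 − 354.2096·0.666597·0.991213 = 272.990293
B₀ = V₀ − E₀ = 508.9128 − 272.990293 = 235.922507
spread = −(1/T)·ln(B₀/D) − r = −(1/8.1768)·ln(235.922507/354.2096) − 0.0496 = 0.00009981
in basis points: 0.00009981 × 10⁴ = 0.9981 bp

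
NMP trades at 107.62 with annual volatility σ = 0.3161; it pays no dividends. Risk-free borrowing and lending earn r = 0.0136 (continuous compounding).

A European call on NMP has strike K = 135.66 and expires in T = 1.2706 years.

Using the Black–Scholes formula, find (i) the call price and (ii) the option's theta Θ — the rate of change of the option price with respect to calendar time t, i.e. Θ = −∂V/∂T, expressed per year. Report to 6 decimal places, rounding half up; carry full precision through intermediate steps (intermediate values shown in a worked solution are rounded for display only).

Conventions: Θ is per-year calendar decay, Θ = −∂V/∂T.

σ√T = 0.3161·√1.2706 = 0.356311
d₁ = (ln(S/K) + (r+σ²/2)T) / (σ√T) = (ln(107.62/135.66) + (0.0136+0.3161²/2)·1.2706) / 0.356311 = (-0.231545 + 0.080759) / 0.356311 = -0.423188
d₂ = d₁ − σ√T = -0.423188 − 0.356311 = -0.779499
e^{−rT} = 0.982868
N(d₁) = 0.336079,  N(d₂) = 0.217843
Call price V = S·N(d₁) − K·e^{−rT}·N(d₂) = 36.168829 − 29.046295 = 7.122534
φ(d₁) = (1/√(2π))·e^{−d₁²/2} = 0.364772
Θ = −S·φ(d₁)·σ/(2√T) − r·K·e^{−rT}·N(d₂) = −5.504332 − 0.395030 = -5.899362

price = 7.122534
Θ = -5.899362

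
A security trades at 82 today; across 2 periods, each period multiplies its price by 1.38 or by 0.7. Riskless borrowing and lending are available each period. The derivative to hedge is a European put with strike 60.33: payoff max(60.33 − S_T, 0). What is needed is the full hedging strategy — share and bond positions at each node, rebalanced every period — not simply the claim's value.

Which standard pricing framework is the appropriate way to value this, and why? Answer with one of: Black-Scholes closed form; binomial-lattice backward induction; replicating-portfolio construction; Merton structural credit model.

Key observation: since the answer must list Δ and B at each node of the 1.38/0.7 lattice on 82, the replicating-portfolio method — solving the two-state system at every node — is the one that applies.

framework: replicating-portfolio construction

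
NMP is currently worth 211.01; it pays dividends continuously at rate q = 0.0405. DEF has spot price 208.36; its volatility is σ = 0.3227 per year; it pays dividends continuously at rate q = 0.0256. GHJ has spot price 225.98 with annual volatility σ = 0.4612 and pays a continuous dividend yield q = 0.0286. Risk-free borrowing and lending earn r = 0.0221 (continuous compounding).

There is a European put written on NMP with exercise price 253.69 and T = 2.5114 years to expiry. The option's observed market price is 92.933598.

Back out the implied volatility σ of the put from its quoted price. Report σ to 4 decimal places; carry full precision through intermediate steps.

sigma = 0.4941

At σ = 0.4941 the Black–Scholes value reproduces the quote:
σ√T = 0.4941·√2.5114 = 0.783020
d₁ = (ln(S/K) + (r−q+σ²/2)T) / (σ√T) = (ln(211.01/253.69) + (0.0221−0.0405+0.4941²/2)·2.5114) / 0.783020 = (-0.184208 + 0.260350) / 0.783020 = 0.097242
d₂ = d₁ − σ√T = 0.097242 − 0.783020 = -0.685777
e^{−rT} = 0.946010
e^{−qT} = 0.903290
N(−d₁) = 0.461267,  N(−d₂) = 0.753573
V = K·e^{−rT}·N(−d₂) − S·e^{−qT}·N(−d₁) = 180.852552 − 87.918954 = 92.933598 (the quoted price), and the Black–Scholes price is strictly increasing in σ, so σ is unique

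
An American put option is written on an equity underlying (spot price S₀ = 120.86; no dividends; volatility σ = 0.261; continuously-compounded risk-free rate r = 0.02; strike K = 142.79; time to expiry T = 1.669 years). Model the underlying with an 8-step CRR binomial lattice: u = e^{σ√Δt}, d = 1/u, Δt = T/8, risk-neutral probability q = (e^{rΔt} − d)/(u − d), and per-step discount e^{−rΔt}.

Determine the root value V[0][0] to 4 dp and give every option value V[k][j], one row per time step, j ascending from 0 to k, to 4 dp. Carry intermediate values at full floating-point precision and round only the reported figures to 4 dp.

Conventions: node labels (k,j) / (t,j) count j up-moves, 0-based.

price = 28.4860
tree:
28.4860
37.4177 19.3490
47.5684 27.0770 11.3979
58.2695 36.6011 17.3057 5.2906
67.7680 47.5684 25.3957 8.9568 1.4852
76.1991 58.2695 35.7047 14.7857 2.9114 0.0000
83.6827 67.7680 47.5684 23.5500 5.7071 0.0000 0.0000
90.3252 76.1991 58.2695 35.5124 11.1874 0.0000 0.0000 0.0000
96.2213 83.6827 67.7680 47.5684 21.9300 0.0000 0.0000 0.0000 0.0000

Δt=0.20863  u=1.12661  d=0.88762  q=0.48773  discount=0.99584
step 8 (expiry): payoffs max(K−S,0) = 96.2213 83.6827 67.7680 47.5684 21.9300 0.0000 0.0000 0.0000 0.0000
k=7: (k=7,j=0): S=52.4648, K−S=90.3252, hold=89.7307 ⇒ V=90.3252 exercise | (k=7,j=1): S=66.5909, K−S=76.1991, hold=75.6046 ⇒ V=76.1991 exercise | (k=7,j=2): S=84.5205, K−S=58.2695, hold=57.6750 ⇒ V=58.2695 exercise | (k=7,j=3): S=107.2776, K−S=35.5124, hold=34.9179 ⇒ V=35.5124 exercise | (k=7,j=4): S=136.1621, K−S=6.6279, hold=11.1874 ⇒ V=11.1874 continue | (k=7,j=5): S=172.8237, K−S=0.0000, hold=0.0000 ⇒ V=0.0000 continue | (k=7,j=6): S=219.3564, K−S=0.0000, hold=0.0000 ⇒ V=0.0000 continue | (k=7,j=7): S=278.4181, K−S=0.0000, hold=0.0000 ⇒ V=0.0000 continue
k=6: (k=6,j=0): S=59.1073, K−S=83.6827, hold=83.0881 ⇒ V=83.6827 exercise | (k=6,j=1): S=75.0220, K−S=67.7680, hold=67.1735 ⇒ V=67.7680 exercise | (k=6,j=2): S=95.2216, K−S=47.5684, hold=46.9738 ⇒ V=47.5684 exercise | (k=6,j=3): S=120.8600, K−S=21.9300, hold=23.5500 ⇒ V=23.5500 continue | (k=6,j=4): S=153.4015, K−S=0.0000, hold=5.7071 ⇒ V=5.7071 continue | (k=6,j=5): S=194.7049, K−S=0.0000, hold=0.0000 ⇒ V=0.0000 continue | (k=6,j=6): S=247.1291, K−S=0.0000, hold=0.0000 ⇒ V=0.0000 continue
k=5: (k=5,j=0): S=66.5909, K−S=76.1991, hold=75.6046 ⇒ V=76.1991 exercise | (k=5,j=1): S=84.5205, K−S=58.2695, hold=57.6750 ⇒ V=58.2695 exercise | (k=5,j=2): S=107.2776, K−S=35.5124, hold=35.7047 ⇒ V=35.7047 continue | (k=5,j=3): S=136.1621, K−S=6.6279, hold=14.7857 ⇒ V=14.7857 continue | (k=5,j=4): S=172.8237, K−S=0.0000, hold=2.9114 ⇒ V=2.9114 continue | (k=5,j=5): S=219.3564, K−S=0.0000, hold=0.0000 ⇒ V=0.0000 continue
k=4: (k=4,j=0): S=75.0220, K−S=67.7680, hold=67.1735 ⇒ V=67.7680 exercise | (k=4,j=1): S=95.2216, K−S=47.5684, hold=47.0672 ⇒ V=47.5684 exercise | (k=4,j=2): S=120.8600, K−S=21.9300, hold=25.3957 ⇒ V=25.3957 continue | (k=4,j=3): S=153.4015, K−S=0.0000, hold=8.9568 ⇒ V=8.9568 continue | (k=4,j=4): S=194.7049, K−S=0.0000, hold=1.4852 ⇒ V=1.4852 continue
k=3: (k=3,j=0): S=84.5205, K−S=58.2695, hold=57.6750 ⇒ V=58.2695 exercise | (k=3,j=1): S=107.2776, K−S=35.5124, hold=36.6011 ⇒ V=36.6011 continue | (k=3,j=2): S=136.1621, K−S=6.6279, hold=17.3057 ⇒ V=17.3057 continue | (k=3,j=3): S=172.8237, K−S=0.0000, hold=5.2906 ⇒ V=5.2906 continue
k=2: (k=2,j=0): S=95.2216, K−S=47.5684, hold=47.5026 ⇒ V=47.5684 exercise | (k=2,j=1): S=120.8600, K−S=21.9300, hold=27.0770 ⇒ V=27.0770 continue | (k=2,j=2): S=153.4015, K−S=0.0000, hold=11.3979 ⇒ V=11.3979 continue
k=1: (k=1,j=0): S=107.2776, K−S=35.5124, hold=37.4177 ⇒ V=37.4177 continue | (k=1,j=1): S=136.1621, K−S=6.6279, hold=19.3490 ⇒ V=19.3490 continue
k=0: (k=0,j=0): S=120.8600, K−S=21.9300, hold=28.4860 ⇒ V=28.4860 continue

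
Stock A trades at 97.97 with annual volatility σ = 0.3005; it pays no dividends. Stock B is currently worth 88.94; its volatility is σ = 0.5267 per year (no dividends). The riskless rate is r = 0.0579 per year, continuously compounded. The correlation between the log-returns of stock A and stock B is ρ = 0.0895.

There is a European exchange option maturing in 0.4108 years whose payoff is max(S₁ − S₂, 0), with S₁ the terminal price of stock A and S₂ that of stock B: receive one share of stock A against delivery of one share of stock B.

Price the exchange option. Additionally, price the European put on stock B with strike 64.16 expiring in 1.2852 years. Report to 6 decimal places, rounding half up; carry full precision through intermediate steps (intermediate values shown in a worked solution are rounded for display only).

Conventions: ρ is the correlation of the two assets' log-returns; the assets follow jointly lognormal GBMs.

σ_eff = √(σ₁² + σ₂² − 2ρσ₁σ₂) = √(0.3005² + 0.5267² − 2·0.0895·0.3005·0.5267) = 0.582565
d₁ = (ln(S₁/S₂) + (q₂ − q₁ + σ_eff²/2)T) / (σ_eff√T) = (ln(97.97/88.94) + (0.0 − 0.0 + 0.169691)·0.4108) / 0.373387 = 0.445672
d₂ = d₁ − σ_eff√T = 0.445672 − 0.373387 = 0.072285
N(d₁) = 0.672083,  N(d₂) = 0.528812
V = S₁·e^{−q₁T}·N(d₁) − S₂·e^{−q₂T}·N(d₂) = 65.843970 − 47.032570 = 18.811400
[vanilla: stock B put K=64.16]
σ√T = 0.5267·√1.2852 = 0.597102
d₁ = (ln(S/K) + (r+σ²/2)T) / (σ√T) = (ln(88.94/64.16) + (0.0579+0.5267²/2)·1.2852) / 0.597102 = (0.326582 + 0.252679) / 0.597102 = 0.970120
d₂ = d₁ − σ√T = 0.970120 − 0.597102 = 0.373018
e^{−rT} = 0.928288
N(−d₁) = 0.165993,  N(−d₂) = 0.354568
price = K·e^{−rT}·N(−d₂) − S·N(−d₁) = 21.117687 − 14.763454 = 6.354233

exchange price = 18.811400
price(stock B put K=64.16) = 6.354233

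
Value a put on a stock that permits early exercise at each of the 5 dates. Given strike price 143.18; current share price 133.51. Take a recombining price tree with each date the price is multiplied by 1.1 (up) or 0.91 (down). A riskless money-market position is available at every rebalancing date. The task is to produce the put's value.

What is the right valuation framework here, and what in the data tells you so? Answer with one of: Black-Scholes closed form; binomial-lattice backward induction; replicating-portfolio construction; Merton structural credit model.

Key observation: the exercise right at every one of the 5 steps is what matters: each node needs max(143.18 − S, continuation), which only the stepwise tree valuation starting from spot 133.51 delivers.

framework: binomial-lattice backward induction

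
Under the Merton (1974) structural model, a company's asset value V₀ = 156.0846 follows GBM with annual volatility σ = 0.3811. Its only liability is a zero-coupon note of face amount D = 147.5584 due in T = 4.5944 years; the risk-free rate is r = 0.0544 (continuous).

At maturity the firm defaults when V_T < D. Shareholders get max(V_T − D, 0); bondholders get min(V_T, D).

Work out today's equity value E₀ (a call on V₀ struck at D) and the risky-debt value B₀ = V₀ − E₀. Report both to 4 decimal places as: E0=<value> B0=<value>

Work the structural quantities from V₀ = 156.0846 against face 147.5584:
d₁ = [ln(V₀/D) + (r + σ²/2)T] / (σ√T)
   = [ln(156.0846/147.5584) + (0.0544 + 0.5·0.3811²)·4.5944] / (0.3811·√4.5944)
   = [0.056174 + 0.583574] / 0.816871 = 0.783170
d₂ = d₁ − σ√T = 0.783170 − 0.816871 = -0.033701
N(d₁) = 0.783236,  N(d₂) = 0.486558,  e^(−rT) = 0.778851
E₀ = V₀·N(d₁) − D·e^(−rT)·N(d₂)
   = 156.0846·0.783236 − 147.5584·0.778851·0.486558 = 66.332969
B₀ = V₀ − E₀ = 156.0846 − 66.332969 = 89.751631

E0=66.3330 B0=89.7516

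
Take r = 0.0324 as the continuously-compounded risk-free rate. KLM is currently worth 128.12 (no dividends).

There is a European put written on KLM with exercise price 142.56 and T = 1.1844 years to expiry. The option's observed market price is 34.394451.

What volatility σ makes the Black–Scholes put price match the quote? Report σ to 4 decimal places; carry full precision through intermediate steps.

sigma = 0.5217

At σ = 0.5217 the Black–Scholes value reproduces the quote:
σ√T = 0.5217·√1.1844 = 0.567767
d₁ = (ln(S/K) + (r+σ²/2)T) / (σ√T) = (ln(128.12/142.56) + (0.0324+0.5217²/2)·1.1844) / 0.567767 = (-0.106796 + 0.199554) / 0.567767 = 0.163374
d₂ = d₁ − σ√T = 0.163374 − 0.567767 = -0.404393
e^{−rT} = 0.962352
N(−d₁) = 0.435112,  N(−d₂) = 0.657038
V = K·e^{−rT}·N(−d₂) − S·N(−d₁) = 90.140982 − 55.746532 = 34.394451 (the quoted price), and the Black–Scholes price is strictly increasing in σ, so σ is unique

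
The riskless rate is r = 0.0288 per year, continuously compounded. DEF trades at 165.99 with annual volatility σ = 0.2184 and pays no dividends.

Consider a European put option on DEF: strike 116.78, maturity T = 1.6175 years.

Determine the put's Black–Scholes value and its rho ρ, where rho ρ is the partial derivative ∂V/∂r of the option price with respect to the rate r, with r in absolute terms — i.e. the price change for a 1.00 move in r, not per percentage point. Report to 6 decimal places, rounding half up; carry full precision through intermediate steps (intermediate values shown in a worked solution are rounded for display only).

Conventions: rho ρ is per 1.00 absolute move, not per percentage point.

σ√T = 0.2184·√1.6175 = 0.277763
d₁ = (ln(S/K) + (r+σ²/2)T) / (σ√T) = (ln(165.99/116.78) + (0.0288+0.2184²/2)·1.6175) / 0.277763 = (0.351636 + 0.085160) / 0.277763 = 1.572548
d₂ = d₁ − σ√T = 1.572548 − 0.277763 = 1.294784
e^{−rT} = 0.954484
N(−d₁) = 0.057912,  N(−d₂) = 0.097697
Put price V = K·e^{−rT}·N(−d₂) − S·N(−d₁) = 10.889800 − 9.612780 = 1.277020
ρ = −K·T·e^{−rT}·N(−d₂) = -17.614252

price = 1.277020
ρ = -17.614252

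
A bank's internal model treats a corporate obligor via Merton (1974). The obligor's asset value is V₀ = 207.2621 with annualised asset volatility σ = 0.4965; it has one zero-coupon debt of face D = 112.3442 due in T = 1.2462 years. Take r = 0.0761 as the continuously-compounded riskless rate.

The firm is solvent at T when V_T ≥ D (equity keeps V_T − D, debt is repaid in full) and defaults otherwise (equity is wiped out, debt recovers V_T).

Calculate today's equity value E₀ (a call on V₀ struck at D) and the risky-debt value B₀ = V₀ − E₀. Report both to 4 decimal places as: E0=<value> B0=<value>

E0=108.8455 B0=98.4166

Apply the equity-as-call identities (strike 112.3442, horizon 1.2462 years):
d₁ = [ln(V₀/D) + (r + σ²/2)T] / (σ√T)
   = [ln(207.2621/112.3442) + (0.0761 + 0.5·0.4965²)·1.2462] / (0.4965·√1.2462)
   = [0.612417 + 0.248438] / 0.554259 = 1.553161
d₂ = d₁ − σ√T = 1.553161 − 0.554259 = 0.998902
N(d₁) = 0.939808,  N(d₂) = 0.841079,  e^(−rT) = 0.909522
E₀ = V₀·N(d₁) − D·e^(−rT)·N(d₂)
   = 207.2621·0.939808 − 112.3442·0.909522·0.841079 = 108.845457
B₀ = V₀ − E₀ = 207.2621 − 108.845457 = 98.416643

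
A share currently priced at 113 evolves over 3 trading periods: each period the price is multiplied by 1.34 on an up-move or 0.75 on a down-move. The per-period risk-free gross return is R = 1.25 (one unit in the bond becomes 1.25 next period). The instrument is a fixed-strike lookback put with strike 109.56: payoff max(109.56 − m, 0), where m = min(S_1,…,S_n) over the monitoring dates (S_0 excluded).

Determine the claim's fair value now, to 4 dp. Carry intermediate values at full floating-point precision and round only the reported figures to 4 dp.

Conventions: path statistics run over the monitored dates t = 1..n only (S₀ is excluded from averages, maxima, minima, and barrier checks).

price = 2.4652

Under the martingale measure an up-move has probability p* = 0.8475; value the claim as the probability-weighted average of per-path payoffs, discounted 3 periods at R = 1.25.
Enumerate all 2^3 = 8 price paths (U = up ×1.34, D = down ×0.75); each path with k up-moves has probability p*^k·(1−p*)^(3−k).
DDD: m=47.6719, payoff=61.8881, prob=0.003550
UDD: m=85.1737, payoff=24.3863, prob=0.019720
DUD: m=84.7500, payoff=24.8100, prob=0.019720
UUD: m=151.4200, payoff=0.0000, prob=0.109554
DDU: m=63.5625, payoff=45.9975, prob=0.019720
UDU: m=113.5650, payoff=0.0000, prob=0.109554
DUU: m=84.7500, payoff=24.8100, prob=0.109554
UUU: m=151.4200, payoff=0.0000, prob=0.608631
Price = Σ prob·payoff / R^3 = 4.814884 / 1.953125 = 2.4652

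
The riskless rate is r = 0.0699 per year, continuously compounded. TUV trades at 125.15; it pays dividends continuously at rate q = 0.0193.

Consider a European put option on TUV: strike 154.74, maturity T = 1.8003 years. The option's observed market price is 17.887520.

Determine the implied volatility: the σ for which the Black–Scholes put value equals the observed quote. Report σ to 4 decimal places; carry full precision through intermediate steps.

At σ = 0.1126 the Black–Scholes value reproduces the quote:
σ√T = 0.1126·√1.8003 = 0.151081
d₁ = (ln(S/K) + (r−q+σ²/2)T) / (σ√T) = (ln(125.15/154.74) + (0.0699−0.0193+0.1126²/2)·1.8003) / 0.151081 = (-0.212233 + 0.102508) / 0.151081 = -0.726266
d₂ = d₁ − σ√T = -0.726266 − 0.151081 = -0.877348
e^{−rT} = 0.881755
e^{−qT} = 0.965851
N(−d₁) = 0.766162,  N(−d₂) = 0.809851
V = K·e^{−rT}·N(−d₂) − S·e^{−qT}·N(−d₁) = 110.498336 − 92.610816 = 17.887520 (the observed quote) — the price is monotone increasing in volatility, hence this σ is the only solution

sigma = 0.1126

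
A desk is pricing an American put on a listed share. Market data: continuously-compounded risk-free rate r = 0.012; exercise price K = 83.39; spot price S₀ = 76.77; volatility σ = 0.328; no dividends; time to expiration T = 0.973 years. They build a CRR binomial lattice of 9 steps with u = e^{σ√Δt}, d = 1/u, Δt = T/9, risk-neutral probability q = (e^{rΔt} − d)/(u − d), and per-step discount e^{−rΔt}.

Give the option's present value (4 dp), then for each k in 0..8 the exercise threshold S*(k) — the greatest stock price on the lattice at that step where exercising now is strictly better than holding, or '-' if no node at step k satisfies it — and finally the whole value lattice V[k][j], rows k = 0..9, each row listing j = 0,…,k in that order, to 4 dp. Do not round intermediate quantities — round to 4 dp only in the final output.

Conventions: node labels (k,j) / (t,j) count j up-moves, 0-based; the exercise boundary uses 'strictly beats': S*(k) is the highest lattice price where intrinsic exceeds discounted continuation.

price = 13.3605
boundary = - - - - 49.8703 55.5494 49.8703 55.5494 61.8752
tree:
13.3605
17.6323 8.7517
22.5793 12.3008 4.9162
27.9849 16.7627 7.4824 2.1392
33.5197 22.0423 11.0672 3.6047 0.5514
38.6182 27.8406 15.7971 5.9539 1.0600 0.0000
43.1955 33.5197 21.5627 9.5706 2.0374 0.0000 0.0000
47.3048 38.6182 27.8406 14.7946 3.9161 0.0000 0.0000 0.0000
50.9940 43.1955 33.5197 21.5148 7.5273 0.0000 0.0000 0.0000 0.0000
54.3060 47.3048 38.6182 27.8406 14.4686 0.0000 0.0000 0.0000 0.0000 0.0000

Δt=0.10811, u=1.11388, d=0.89776, q=0.47907, disc=e^(-rΔt)=0.99870
k=9 terminal: V=max(K-S,0) → 54.3060 47.3048 38.6182 27.8406 14.4686 0.0000 0.0000 0.0000 0.0000 0.0000
k=8: j=0 S=32.3960 intr=50.9940 cont=50.8858 V=50.9940[EX]; j=1 S=40.1945 intr=43.1955 cont=43.0874 V=43.1955[EX]; j=2 S=49.8703 intr=33.5197 cont=33.4116 V=33.5197[EX]; j=3 S=61.8752 intr=21.5148 cont=21.4067 V=21.5148[EX]; j=4 S=76.7700 intr=6.6200 cont=7.5273 V=7.5273[hold]; j=5 S=95.2503 intr=0.0000 cont=0.0000 V=0.0000[hold]; j=6 S=118.1793 intr=0.0000 cont=0.0000 V=0.0000[hold]; j=7 S=146.6278 intr=0.0000 cont=0.0000 V=0.0000[hold]; j=8 S=181.9245 intr=0.0000 cont=0.0000 V=0.0000[hold]  S*(8)=61.8752
k=7: j=0 S=36.0852 intr=47.3048 cont=47.1967 V=47.3048[EX]; j=1 S=44.7718 intr=38.6182 cont=38.5101 V=38.6182[EX]; j=2 S=55.5494 intr=27.8406 cont=27.7325 V=27.8406[EX]; j=3 S=68.9214 intr=14.4686 cont=14.7946 V=14.7946[hold]; j=4 S=85.5124 intr=0.0000 cont=3.9161 V=3.9161[hold]; j=5 S=106.0972 intr=0.0000 cont=0.0000 V=0.0000[hold]; j=6 S=131.6373 intr=0.0000 cont=0.0000 V=0.0000[hold]; j=7 S=163.3254 intr=0.0000 cont=0.0000 V=0.0000[hold]  S*(7)=55.5494
k=6: j=0 S=40.1945 intr=43.1955 cont=43.0874 V=43.1955[EX]; j=1 S=49.8703 intr=33.5197 cont=33.4116 V=33.5197[EX]; j=2 S=61.8752 intr=21.5148 cont=21.5627 V=21.5627[hold]; j=3 S=76.7700 intr=6.6200 cont=9.5706 V=9.5706[hold]; j=4 S=95.2503 intr=0.0000 cont=2.0374 V=2.0374[hold]; j=5 S=118.1793 intr=0.0000 cont=0.0000 V=0.0000[hold]; j=6 S=146.6278 intr=0.0000 cont=0.0000 V=0.0000[hold]  S*(6)=49.8703
k=5: j=0 S=44.7718 intr=38.6182 cont=38.5101 V=38.6182[EX]; j=1 S=55.5494 intr=27.8406 cont=27.7554 V=27.8406[EX]; j=2 S=68.9214 intr=14.4686 cont=15.7971 V=15.7971[hold]; j=3 S=85.5124 intr=0.0000 cont=5.9539 V=5.9539[hold]; j=4 S=106.0972 intr=0.0000 cont=1.0600 V=1.0600[hold]; j=5 S=131.6373 intr=0.0000 cont=0.0000 V=0.0000[hold]  S*(5)=55.5494
k=4: j=0 S=49.8703 intr=33.5197 cont=33.4116 V=33.5197[EX]; j=1 S=61.8752 intr=21.5148 cont=22.0423 V=22.0423[hold]; j=2 S=76.7700 intr=6.6200 cont=11.0672 V=11.0672[hold]; j=3 S=95.2503 intr=0.0000 cont=3.6047 V=3.6047[hold]; j=4 S=118.1793 intr=0.0000 cont=0.5514 V=0.5514[hold]  S*(4)=49.8703
k=3: j=0 S=55.5494 intr=27.8406 cont=27.9849 V=27.9849[hold]; j=1 S=68.9214 intr=14.4686 cont=16.7627 V=16.7627[hold]; j=2 S=85.5124 intr=0.0000 cont=7.4824 V=7.4824[hold]; j=3 S=106.0972 intr=0.0000 cont=2.1392 V=2.1392[hold]  S*(3)=-
k=2: j=0 S=61.8752 intr=21.5148 cont=22.5793 V=22.5793[hold]; j=1 S=76.7700 intr=6.6200 cont=12.3008 V=12.3008[hold]; j=2 S=95.2503 intr=0.0000 cont=4.9162 V=4.9162[hold]  S*(2)=-
k=1: j=0 S=68.9214 intr=14.4686 cont=17.6323 V=17.6323[hold]; j=1 S=85.5124 intr=0.0000 cont=8.7517 V=8.7517[hold]  S*(1)=-
k=0: j=0 S=76.7700 intr=6.6200 cont=13.3605 V=13.3605[hold]  S*(0)=-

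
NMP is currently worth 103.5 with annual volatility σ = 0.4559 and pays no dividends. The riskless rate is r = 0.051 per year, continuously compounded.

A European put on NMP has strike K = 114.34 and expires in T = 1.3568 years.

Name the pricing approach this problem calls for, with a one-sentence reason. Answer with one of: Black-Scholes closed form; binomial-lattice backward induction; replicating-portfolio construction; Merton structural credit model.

framework: Black-Scholes closed form

Key observation: the strike-114.34 put on NMP is European-exercise on a continuously-modelled lognormal underlying, so its value is a single closed-form evaluation.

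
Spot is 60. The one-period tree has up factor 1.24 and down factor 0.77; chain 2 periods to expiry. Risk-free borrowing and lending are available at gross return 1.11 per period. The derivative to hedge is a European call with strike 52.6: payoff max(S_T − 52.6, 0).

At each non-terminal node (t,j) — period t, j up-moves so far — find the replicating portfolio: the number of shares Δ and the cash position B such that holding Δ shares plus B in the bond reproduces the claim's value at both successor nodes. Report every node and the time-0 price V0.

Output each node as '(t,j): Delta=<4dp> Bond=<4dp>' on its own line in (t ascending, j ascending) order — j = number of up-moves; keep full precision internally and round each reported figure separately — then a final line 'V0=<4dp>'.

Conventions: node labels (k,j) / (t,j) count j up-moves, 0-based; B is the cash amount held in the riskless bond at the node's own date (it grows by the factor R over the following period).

The replicating-portfolio and risk-neutral prices coincide; use p* = (1.11−0.77)/(1.24−0.77) = 0.7234 for the latter.
Payoffs at expiry: V(2,0)=0.0000, V(2,1)=4.6880, V(2,2)=39.6560
  t=1,j=0: stock 46.2000 → up 57.2880 (V=4.6880), down 35.5740 (V=0.0000). Price 3.0552; hedge Δ=0.2159, bond B=-6.9192.
  t=1,j=1: stock 74.4000 → up 92.2560 (V=39.6560), down 57.2880 (V=4.6880). Price 27.0126; hedge Δ=1.0000, bond B=-47.3874.
  t=0,j=0: stock 60.0000 → up 74.4000 (V=27.0126), down 46.2000 (V=3.0552). Price 18.3659; hedge Δ=0.8496, bond B=-32.6073.
As a check, the time-0 holding Δ(0,0)·S0 + B(0,0) comes to 18.3659 — exactly V0.

(0,0): Delta=0.8496 Bond=-32.6073
(1,0): Delta=0.2159 Bond=-6.9192
(1,1): Delta=1.0000 Bond=-47.3874
V0=18.3659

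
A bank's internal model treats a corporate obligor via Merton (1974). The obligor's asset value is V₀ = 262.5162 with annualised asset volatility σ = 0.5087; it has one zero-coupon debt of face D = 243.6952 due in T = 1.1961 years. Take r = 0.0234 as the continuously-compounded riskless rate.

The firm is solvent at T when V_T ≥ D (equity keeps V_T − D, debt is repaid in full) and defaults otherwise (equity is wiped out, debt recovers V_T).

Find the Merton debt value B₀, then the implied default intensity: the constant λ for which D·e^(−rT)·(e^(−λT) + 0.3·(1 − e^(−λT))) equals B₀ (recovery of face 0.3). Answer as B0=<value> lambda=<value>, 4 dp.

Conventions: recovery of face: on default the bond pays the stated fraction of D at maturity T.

Equity is a call on the firm's assets struck at D = 243.6952:
d₁ = [ln(V₀/D) + (r + σ²/2)T] / (σ√T)
   = [ln(262.5162/243.6952) + (0.0234 + 0.5·0.5087²)·1.1961] / (0.5087·√1.1961)
   = [0.074395 + 0.182750] / 0.556347 = 0.462201
d₂ = d₁ − σ√T = 0.462201 − 0.556347 = -0.094145
N(d₁) = 0.678031,  N(d₂) = 0.462497,  e^(−rT) = 0.972399
E₀ = V₀·N(d₁) − D·e^(−rT)·N(d₂)
   = 262.5162·0.678031 − 243.6952·0.972399·0.462497 = 68.396821
B₀ = V₀ − E₀ = 262.5162 − 68.396821 = 194.119379
e^(−λT) = (B₀·e^(rT)/D − 0.3)/(1 − 0.3) = (194.1194·1.028384/243.6952 − 0.3)/0.7 = 0.74168027
λ = −ln(0.74168027)/1.1961 = 0.249843

B0=194.1194 lambda=0.2498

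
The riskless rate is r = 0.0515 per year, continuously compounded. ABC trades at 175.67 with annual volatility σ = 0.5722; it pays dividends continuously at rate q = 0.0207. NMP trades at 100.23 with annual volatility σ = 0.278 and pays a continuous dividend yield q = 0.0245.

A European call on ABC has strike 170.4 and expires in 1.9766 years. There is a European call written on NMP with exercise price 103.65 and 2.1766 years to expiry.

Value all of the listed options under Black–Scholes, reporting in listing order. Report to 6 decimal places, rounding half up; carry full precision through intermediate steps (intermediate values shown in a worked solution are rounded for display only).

price(ABC call K=170.4) = 58.060935
price(NMP call K=103.65) = 16.459253

[ABC call K=170.4]
σ√T = 0.5722·√1.9766 = 0.804465
d₁ = (ln(S/K) + (r−q+σ²/2)T) / (σ√T) = (ln(175.67/170.4) + (0.0515−0.0207+0.5722²/2)·1.9766) / 0.804465 = (0.030459 + 0.384461) / 0.804465 = 0.515771
d₂ = d₁ − σ√T = 0.515771 − 0.804465 = -0.288694
e^{−rT} = 0.903215
e^{−qT} = 0.959910
N(d₁) = 0.696993,  N(d₂) = 0.386408
price = S·e^{−qT}·N(d₁) − K·e^{−rT}·N(d₂) = 117.532110 − 59.471175 = 58.060935
[NMP call K=103.65]
σ√T = 0.278·√2.1766 = 0.410142
d₁ = (ln(S/K) + (r−q+σ²/2)T) / (σ√T) = (ln(100.23/103.65) + (0.0515−0.0245+0.278²/2)·2.1766) / 0.410142 = (-0.033552 + 0.142876) / 0.410142 = 0.266552
d₂ = d₁ − σ√T = 0.266552 − 0.410142 = -0.143590
e^{−rT} = 0.893959
e^{−qT} = 0.948070
N(d₁) = 0.605093,  N(d₂) = 0.442912
price = S·e^{−qT}·N(d₁) − K·e^{−rT}·N(d₂) = 57.499000 − 41.039747 = 16.459253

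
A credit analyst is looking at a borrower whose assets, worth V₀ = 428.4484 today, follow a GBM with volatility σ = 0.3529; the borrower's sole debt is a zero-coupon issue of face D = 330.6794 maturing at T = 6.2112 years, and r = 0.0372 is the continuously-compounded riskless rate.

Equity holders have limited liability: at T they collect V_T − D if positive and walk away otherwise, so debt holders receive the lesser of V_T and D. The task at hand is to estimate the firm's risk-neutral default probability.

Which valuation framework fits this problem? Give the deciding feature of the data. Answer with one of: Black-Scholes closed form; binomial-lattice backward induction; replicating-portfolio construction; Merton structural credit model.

framework: Merton structural credit model

Key observation: a levered firm with one bullet debt due at 6.2112 years is the canonical structural-credit setup: equity is a call on the firm's assets struck at the face value.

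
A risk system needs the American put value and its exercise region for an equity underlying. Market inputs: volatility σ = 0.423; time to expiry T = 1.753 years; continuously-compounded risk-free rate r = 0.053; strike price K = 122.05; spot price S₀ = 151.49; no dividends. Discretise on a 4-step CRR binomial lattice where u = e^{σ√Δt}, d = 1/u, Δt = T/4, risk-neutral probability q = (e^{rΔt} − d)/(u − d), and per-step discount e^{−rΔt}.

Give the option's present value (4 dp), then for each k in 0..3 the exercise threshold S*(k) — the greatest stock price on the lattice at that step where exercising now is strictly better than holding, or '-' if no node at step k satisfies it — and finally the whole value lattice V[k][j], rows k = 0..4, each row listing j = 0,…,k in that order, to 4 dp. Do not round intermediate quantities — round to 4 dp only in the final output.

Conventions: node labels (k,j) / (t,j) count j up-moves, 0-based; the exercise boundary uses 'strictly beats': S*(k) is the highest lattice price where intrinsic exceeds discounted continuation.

price = 14.5348
boundary = - - - 65.3944
tree:
14.5348
23.8069 4.8807
37.6856 9.4585 0.0000
56.6556 18.3300 0.0000 0.0000
72.6274 35.5224 0.0000 0.0000 0.0000

params: Δt=0.43825 u=1.32317 d=0.75576 q=0.47186 e^(-rΔt)=0.97704
t_4 payoffs: 72.6274 35.5224 0.0000 0.0000 0.0000
t_3: node(3,0) S=65.3944 payoff=56.6556 vs cont=53.8534 → 56.6556 [stop]  node(3,1) S=114.4905 payoff=7.5595 vs cont=18.3300 → 18.3300 [wait]  node(3,2) S=200.4465 payoff=0.0000 vs cont=0.0000 → 0.0000 [wait]  node(3,3) S=350.9358 payoff=0.0000 vs cont=0.0000 → 0.0000 [wait]  ⇒ S*(3)=65.3944
t_2: node(2,0) S=86.5276 payoff=35.5224 vs cont=37.6856 → 37.6856 [wait]  node(2,1) S=151.4900 payoff=0.0000 vs cont=9.4585 → 9.4585 [wait]  node(2,2) S=265.2242 payoff=0.0000 vs cont=0.0000 → 0.0000 [wait]  ⇒ S*(2)=-
t_1: node(1,0) S=114.4905 payoff=7.5595 vs cont=23.8069 → 23.8069 [wait]  node(1,1) S=200.4465 payoff=0.0000 vs cont=4.8807 → 4.8807 [wait]  ⇒ S*(1)=-
t_0: node(0,0) S=151.4900 payoff=0.0000 vs cont=14.5348 → 14.5348 [wait]  ⇒ S*(0)=-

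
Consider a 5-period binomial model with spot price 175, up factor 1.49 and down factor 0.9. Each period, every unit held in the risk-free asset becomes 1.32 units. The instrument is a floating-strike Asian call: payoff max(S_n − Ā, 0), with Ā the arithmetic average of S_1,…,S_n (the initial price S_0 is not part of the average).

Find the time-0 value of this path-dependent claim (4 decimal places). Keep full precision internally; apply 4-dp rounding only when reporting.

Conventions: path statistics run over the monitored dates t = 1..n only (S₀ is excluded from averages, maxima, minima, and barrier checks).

No-arbitrage gives p* = (R−d)/(u−d) = 0.7119: enumerate every path, weight its payoff by its p*-probability, and discount by R^5.
Enumerate all 2^5 = 32 price paths (U = up ×1.49, D = down ×0.9); each path with k up-moves has probability p*^k·(1−p*)^(5−k).
DDDDD: Ā=128.9957, payoff=0.0000, prob=0.001986
UDDDD: Ā=213.5595, payoff=0.0000, prob=0.004907
DUDDD: Ā=192.9095, payoff=0.0000, prob=0.004907
UUDDD: Ā=319.3723, payoff=0.0000, prob=0.012122
DDUDD: Ā=174.3245, payoff=0.0000, prob=0.004907
UDUDD: Ā=288.6038, payoff=0.0000, prob=0.012122
DUUDD: Ā=267.9538, payoff=15.2754, prob=0.012122
UUUDD: Ā=443.6125, payoff=25.2893, prob=0.029949
DDDUD: Ā=157.5980, payoff=13.4801, prob=0.004907
UDDUD: Ā=260.9122, payoff=22.3171, prob=0.012122
DUDUD: Ā=240.2622, payoff=42.9671, prob=0.012122
UUDUD: Ā=397.7674, payoff=71.1344, prob=0.029949
DDUUD: Ā=221.6772, payoff=61.5521, prob=0.012122
UDUUD: Ā=366.9989, payoff=101.9029, prob=0.029949
DUUUD: Ā=346.3489, payoff=122.5529, prob=0.029949
UUUUD: Ā=573.3998, payoff=202.8931, prob=0.073992
DDDDU: Ā=142.5441, payoff=28.5340, prob=0.004907
UDDDU: Ā=235.9897, payoff=47.2396, prob=0.012122
DUDDU: Ā=215.3397, payoff=67.8896, prob=0.012122
UUDDU: Ā=356.5068, payoff=112.3949, prob=0.029949
DDUDU: Ā=196.7547, payoff=86.4746, prob=0.012122
UDUDU: Ā=325.7383, payoff=143.1634, prob=0.029949
DUUDU: Ā=305.0883, payoff=163.8134, prob=0.029949
UUUDU: Ā=505.0907, payoff=271.2022, prob=0.073992
DDDUU: Ā=180.0282, payoff=103.2011, prob=0.012122
UDDUU: Ā=298.0467, payoff=170.8551, prob=0.029949
DUDUU: Ā=277.3967, payoff=191.5051, prob=0.029949
UUDUU: Ā=459.2456, payoff=317.0473, prob=0.073992
DDUUU: Ā=258.8117, payoff=210.0901, prob=0.029949
UDUUU: Ā=428.4771, payoff=347.8158, prob=0.073992
DUUUU: Ā=407.8271, payoff=368.4658, prob=0.073992
UUUUU: Ā=675.1805, payoff=610.0156, prob=0.182804
Price = Σ prob·payoff / R^5 = 267.989333 / 4.007464 = 66.8725

price = 66.8725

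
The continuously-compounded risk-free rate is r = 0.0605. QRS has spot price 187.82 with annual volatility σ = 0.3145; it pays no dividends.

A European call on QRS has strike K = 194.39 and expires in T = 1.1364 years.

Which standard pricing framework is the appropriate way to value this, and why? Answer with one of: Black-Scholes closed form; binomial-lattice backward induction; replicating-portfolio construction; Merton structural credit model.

framework: Black-Scholes closed form

Key observation: everything needed for the exact continuous-time valuation of the European call on QRS (strike 194.39) is given, and no feature rules the closed form out.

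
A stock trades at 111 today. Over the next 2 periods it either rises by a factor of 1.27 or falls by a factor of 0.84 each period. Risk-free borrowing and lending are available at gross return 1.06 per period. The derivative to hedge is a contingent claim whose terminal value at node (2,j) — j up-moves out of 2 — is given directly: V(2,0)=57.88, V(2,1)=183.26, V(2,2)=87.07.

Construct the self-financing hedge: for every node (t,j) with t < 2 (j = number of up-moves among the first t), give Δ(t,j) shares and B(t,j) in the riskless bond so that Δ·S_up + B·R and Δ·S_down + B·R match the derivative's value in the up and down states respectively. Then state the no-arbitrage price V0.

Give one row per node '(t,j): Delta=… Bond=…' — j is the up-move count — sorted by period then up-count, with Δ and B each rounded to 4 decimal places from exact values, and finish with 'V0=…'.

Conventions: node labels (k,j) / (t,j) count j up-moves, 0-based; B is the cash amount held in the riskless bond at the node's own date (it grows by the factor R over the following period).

(0,0): Delta=0.2376 Bond=87.7089
(1,0): Delta=3.1272 Bond=-176.4607
(1,1): Delta=-1.5868 Bond=350.1566
V0=114.0770

No-arbitrage ⇒ martingale measure with p* = (R−d)/(u−d) = 0.5116.
Payoffs at expiry: V(2,0)=57.8800, V(2,1)=183.2600, V(2,2)=87.0700
(1,0): S=93.2400. Δ = (V_up−V_dn)/(S_up−S_dn) = (183.2600−57.8800)/(118.4148−78.3216) = 3.1272. V = [p*·183.2600 + (1−p*)·57.8800]/1.06 = 115.1207. B = V − Δ·S = -176.4607.
(1,1): S=140.9700. Δ = (V_up−V_dn)/(S_up−S_dn) = (87.0700−183.2600)/(179.0319−118.4148) = -1.5868. V = [p*·87.0700 + (1−p*)·183.2600]/1.06 = 126.4590. B = V − Δ·S = 350.1566.
(0,0): S=111.0000. Δ = (V_up−V_dn)/(S_up−S_dn) = (126.4590−115.1207)/(140.9700−93.2400) = 0.2376. V = [p*·126.4590 + (1−p*)·115.1207]/1.06 = 114.0770. B = V − Δ·S = 87.7089.
Check: Δ(0,0)·S0 + B(0,0) = 114.0770 = V0.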